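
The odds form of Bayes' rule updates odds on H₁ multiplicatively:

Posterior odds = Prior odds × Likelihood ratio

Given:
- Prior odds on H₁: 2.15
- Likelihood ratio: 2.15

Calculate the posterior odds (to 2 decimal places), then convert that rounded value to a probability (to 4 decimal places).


Step 1: Calculate posterior odds
Posterior odds = Prior odds × LR
               = 2.15 × 2.15
               = 4.62

Step 2: Convert to probability
P(H₁|E) = Posterior odds / (1 + Posterior odds)
       = 4.62 / (1 + 4.62)
       = 4.62 / 5.62
       = 0.8221

The evidence increased P(H₁) from 0.6825 to 0.8221.


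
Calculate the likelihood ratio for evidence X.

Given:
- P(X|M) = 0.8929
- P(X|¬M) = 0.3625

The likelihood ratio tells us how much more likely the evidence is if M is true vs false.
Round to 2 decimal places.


Likelihood Ratio (LR) = P(X|M) / P(X|¬M)

LR = 0.8929 / 0.3625
   = 2.46

The evidence is 2.46 times more likely if M is true than if M is false.
LR > 1, so observing X raises the odds in favor of M.


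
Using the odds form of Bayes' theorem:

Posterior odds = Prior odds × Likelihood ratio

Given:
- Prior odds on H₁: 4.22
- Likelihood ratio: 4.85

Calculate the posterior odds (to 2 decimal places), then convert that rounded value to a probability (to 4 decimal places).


Step 1: Calculate posterior odds
Posterior odds = Prior odds × LR
               = 4.22 × 4.85
               = 20.47

Step 2: Convert to probability
P(H₁|E) = Posterior odds / (1 + Posterior odds)
       = 20.47 / (1 + 20.47)
       = 20.47 / 21.47
       = 0.9534

The evidence increased P(H₁) from 0.8084 to 0.9534.


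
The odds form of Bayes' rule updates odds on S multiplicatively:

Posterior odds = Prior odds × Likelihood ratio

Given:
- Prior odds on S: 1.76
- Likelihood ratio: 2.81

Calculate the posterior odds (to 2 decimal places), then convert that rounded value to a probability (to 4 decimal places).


Step 1: Calculate posterior odds
Posterior odds = Prior odds × LR
               = 1.76 × 2.81
               = 4.95

Step 2: Convert to probability
P(S|E) = Posterior odds / (1 + Posterior odds)
       = 4.95 / (1 + 4.95)
       = 4.95 / 5.95
       = 0.8319

The evidence increased P(S) from 0.6377 to 0.8319.


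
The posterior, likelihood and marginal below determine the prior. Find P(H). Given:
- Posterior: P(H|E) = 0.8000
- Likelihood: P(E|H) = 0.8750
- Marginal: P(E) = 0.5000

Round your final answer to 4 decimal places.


From Bayes' theorem: P(H|E) = P(E|H) × P(H) / P(E)

Rearranging for P(H):
P(H) = P(H|E) × P(E) / P(E|H)
     = 0.8000 × 0.5000 / 0.8750
     = 0.40000000 / 0.8750
     = 0.4571


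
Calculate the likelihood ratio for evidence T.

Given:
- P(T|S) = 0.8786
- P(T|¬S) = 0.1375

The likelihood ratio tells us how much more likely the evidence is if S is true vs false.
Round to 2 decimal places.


Likelihood Ratio (LR) = P(T|S) / P(T|¬S)

LR = 0.8786 / 0.1375
   = 6.39

The evidence is 6.39 times more likely if S is true than if S is false.
LR > 1, so observing T raises the odds in favor of S.


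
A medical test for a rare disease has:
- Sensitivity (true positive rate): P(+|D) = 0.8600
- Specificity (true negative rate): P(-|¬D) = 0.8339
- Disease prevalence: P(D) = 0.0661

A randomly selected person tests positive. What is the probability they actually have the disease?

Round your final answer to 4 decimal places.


Let D = has disease, + = positive test

Given:
- P(D) = 0.0661 (prevalence)
- P(+|D) = 0.8600 (sensitivity)
- P(-|¬D) = 0.8339 (specificity)
- P(+|¬D) = 0.1661 (false positive rate = 1 - specificity)

Step 1: Find P(+)
P(+) = P(+|D)P(D) + P(+|¬D)P(¬D)
     = 0.8600 × 0.0661 + 0.1661 × 0.9339
     = 0.05684600 + 0.15512079
     = 0.21196679

Step 2: Apply Bayes' theorem for P(D|+)
P(D|+) = P(+|D)P(D) / P(+)
       = 0.05684600 / 0.21196679
       = 0.2682


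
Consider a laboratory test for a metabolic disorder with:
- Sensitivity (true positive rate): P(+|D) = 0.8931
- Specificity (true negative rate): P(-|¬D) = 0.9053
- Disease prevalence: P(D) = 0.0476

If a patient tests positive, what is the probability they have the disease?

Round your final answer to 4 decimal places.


Let D = has disease, + = positive test

Given:
- P(D) = 0.0476 (prevalence)
- P(+|D) = 0.8931 (sensitivity)
- P(-|¬D) = 0.9053 (specificity)
- P(+|¬D) = 0.0947 (false positive rate = 1 - specificity)

Step 1: Find P(+)
P(+) = P(+|D)P(D) + P(+|¬D)P(¬D)
     = 0.8931 × 0.0476 + 0.0947 × 0.9524
     = 0.04251156 + 0.09019228
     = 0.13270384

Step 2: Apply Bayes' theorem for P(D|+)
P(D|+) = P(+|D)P(D) / P(+)
       = 0.04251156 / 0.13270384
       = 0.3203


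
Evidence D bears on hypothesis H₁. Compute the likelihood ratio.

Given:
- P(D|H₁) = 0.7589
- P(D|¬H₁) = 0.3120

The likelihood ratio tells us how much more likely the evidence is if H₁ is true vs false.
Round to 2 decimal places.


Likelihood Ratio (LR) = P(D|H₁) / P(D|¬H₁)

LR = 0.7589 / 0.3120
   = 2.43

The evidence is 2.43 times more likely if H₁ is true than if H₁ is false.
Since LR > 1, the evidence supports H₁ over ¬H₁.


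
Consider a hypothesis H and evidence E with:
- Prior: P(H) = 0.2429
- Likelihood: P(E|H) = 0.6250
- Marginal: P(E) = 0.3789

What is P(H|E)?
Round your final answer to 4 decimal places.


Using Bayes' theorem:

P(H|E) = P(E|H) × P(H) / P(E)
       = 0.6250 × 0.2429 / 0.3789
       = 0.15181250 / 0.3789
       = 0.4007

The evidence strengthens our belief in H.
Prior: 0.2429 → Posterior: 0.4007


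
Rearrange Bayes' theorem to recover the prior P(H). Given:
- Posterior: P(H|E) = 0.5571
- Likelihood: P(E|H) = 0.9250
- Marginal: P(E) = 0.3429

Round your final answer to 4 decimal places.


From Bayes' theorem: P(H|E) = P(E|H) × P(H) / P(E)

Rearranging for P(H):
P(H) = P(H|E) × P(E) / P(E|H)
     = 0.5571 × 0.3429 / 0.9250
     = 0.19102959 / 0.9250
     = 0.2065


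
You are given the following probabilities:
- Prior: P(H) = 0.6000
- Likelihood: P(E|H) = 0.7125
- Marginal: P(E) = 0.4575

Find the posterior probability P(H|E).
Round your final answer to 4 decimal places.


Using Bayes' theorem:

P(H|E) = P(E|H) × P(H) / P(E)
       = 0.7125 × 0.6000 / 0.4575
       = 0.42750000 / 0.4575
       = 0.9344

The evidence strengthens our belief in H.
Prior: 0.6000 → Posterior: 0.9344


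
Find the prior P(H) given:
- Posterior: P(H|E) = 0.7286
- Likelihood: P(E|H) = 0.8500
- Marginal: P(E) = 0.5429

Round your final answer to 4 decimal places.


From Bayes' theorem: P(H|E) = P(E|H) × P(H) / P(E)

Rearranging for P(H):
P(H) = P(H|E) × P(E) / P(E|H)
     = 0.7286 × 0.5429 / 0.8500
     = 0.39555694 / 0.8500
     = 0.4654


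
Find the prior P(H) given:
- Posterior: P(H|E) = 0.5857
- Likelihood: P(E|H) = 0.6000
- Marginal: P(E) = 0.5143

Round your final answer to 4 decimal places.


From Bayes' theorem: P(H|E) = P(E|H) × P(H) / P(E)

Rearranging for P(H):
P(H) = P(H|E) × P(E) / P(E|H)
     = 0.5857 × 0.5143 / 0.6000
     = 0.30122551 / 0.6000
     = 0.5020


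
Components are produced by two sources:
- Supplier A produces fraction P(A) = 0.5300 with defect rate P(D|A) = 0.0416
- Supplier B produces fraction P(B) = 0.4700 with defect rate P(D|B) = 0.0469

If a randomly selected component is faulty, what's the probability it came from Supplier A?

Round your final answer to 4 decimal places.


Let A = from Supplier A, D = faulty

Given:
- P(A) = 0.5300, P(B) = 0.4700
- P(D|A) = 0.0416, P(D|B) = 0.0469

Step 1: Find P(D)
P(D) = P(D|A)P(A) + P(D|B)P(B)
     = 0.0416 × 0.5300 + 0.0469 × 0.4700
     = 0.02204800 + 0.02204300
     = 0.04409100

Step 2: Apply Bayes' theorem
P(A|D) = P(D|A)P(A) / P(D)
       = 0.02204800 / 0.04409100
       = 0.5001


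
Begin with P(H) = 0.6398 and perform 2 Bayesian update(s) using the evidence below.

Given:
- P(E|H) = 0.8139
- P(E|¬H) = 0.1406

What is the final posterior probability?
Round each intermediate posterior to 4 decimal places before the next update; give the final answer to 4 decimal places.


Sequential Bayesian updating:

Initial prior: P(H) = 0.6398

Update 1:
  P(E) = 0.8139 × 0.6398 + 0.1406 × 0.3602 = 0.52073322 + 0.05064412 = 0.57137734
  P(H|E) = 0.52073322 / 0.57137734 = 0.9114

Update 2:
  P(E) = 0.8139 × 0.9114 + 0.1406 × 0.0886 = 0.74178846 + 0.01245716 = 0.75424562
  P(H|E) = 0.74178846 / 0.75424562 = 0.9835

Final posterior: 0.9835


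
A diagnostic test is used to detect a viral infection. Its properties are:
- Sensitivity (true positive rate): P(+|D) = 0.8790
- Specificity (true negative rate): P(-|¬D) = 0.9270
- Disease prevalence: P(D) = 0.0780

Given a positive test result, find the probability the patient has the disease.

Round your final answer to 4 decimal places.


Let D = has disease, + = positive test

Given:
- P(D) = 0.0780 (prevalence)
- P(+|D) = 0.8790 (sensitivity)
- P(-|¬D) = 0.9270 (specificity)
- P(+|¬D) = 0.0730 (false positive rate = 1 - specificity)

Step 1: Find P(+)
P(+) = P(+|D)P(D) + P(+|¬D)P(¬D)
     = 0.8790 × 0.0780 + 0.0730 × 0.9220
     = 0.06856200 + 0.06730600
     = 0.13586800

Step 2: Apply Bayes' theorem for P(D|+)
P(D|+) = P(+|D)P(D) / P(+)
       = 0.06856200 / 0.13586800
       = 0.5046


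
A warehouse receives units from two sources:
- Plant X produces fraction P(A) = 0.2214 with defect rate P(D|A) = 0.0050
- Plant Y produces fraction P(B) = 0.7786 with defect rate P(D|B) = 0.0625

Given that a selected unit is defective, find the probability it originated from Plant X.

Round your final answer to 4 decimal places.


Let A = from Plant X, D = defective

Given:
- P(A) = 0.2214, P(B) = 0.7786
- P(D|A) = 0.0050, P(D|B) = 0.0625

Step 1: Find P(D)
P(D) = P(D|A)P(A) + P(D|B)P(B)
     = 0.0050 × 0.2214 + 0.0625 × 0.7786
     = 0.00110700 + 0.04866250
     = 0.04976950

Step 2: Apply Bayes' theorem
P(A|D) = P(D|A)P(A) / P(D)
       = 0.00110700 / 0.04976950
       = 0.0222


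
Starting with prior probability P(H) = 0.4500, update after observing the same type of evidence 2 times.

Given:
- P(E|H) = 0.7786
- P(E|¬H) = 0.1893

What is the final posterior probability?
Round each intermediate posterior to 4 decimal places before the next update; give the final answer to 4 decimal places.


Sequential Bayesian updating:

Initial prior: P(H) = 0.4500

Update 1:
  P(E) = 0.7786 × 0.4500 + 0.1893 × 0.5500 = 0.35037000 + 0.10411500 = 0.45448500
  P(H|E) = 0.35037000 / 0.45448500 = 0.7709

Update 2:
  P(E) = 0.7786 × 0.7709 + 0.1893 × 0.2291 = 0.60022274 + 0.04336863 = 0.64359137
  P(H|E) = 0.60022274 / 0.64359137 = 0.9326

Final posterior: 0.9326


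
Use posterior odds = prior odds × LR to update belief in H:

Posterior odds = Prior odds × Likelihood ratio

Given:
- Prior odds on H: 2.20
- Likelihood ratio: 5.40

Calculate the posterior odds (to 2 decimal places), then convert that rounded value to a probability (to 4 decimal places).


Step 1: Calculate posterior odds
Posterior odds = Prior odds × LR
               = 2.20 × 5.40
               = 11.88

Step 2: Convert to probability
P(H|E) = Posterior odds / (1 + Posterior odds)
       = 11.88 / (1 + 11.88)
       = 11.88 / 12.88
       = 0.9224

The evidence increased P(H) from 0.6875 to 0.9224.


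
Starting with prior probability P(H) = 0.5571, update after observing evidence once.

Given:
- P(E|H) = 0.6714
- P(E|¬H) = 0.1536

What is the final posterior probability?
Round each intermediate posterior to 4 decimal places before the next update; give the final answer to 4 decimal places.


Sequential Bayesian updating:

Initial prior: P(H) = 0.5571

Update 1:
  P(E) = 0.6714 × 0.5571 + 0.1536 × 0.4429 = 0.37403694 + 0.06802944 = 0.44206638
  P(H|E) = 0.37403694 / 0.44206638 = 0.8461

Final posterior: 0.8461


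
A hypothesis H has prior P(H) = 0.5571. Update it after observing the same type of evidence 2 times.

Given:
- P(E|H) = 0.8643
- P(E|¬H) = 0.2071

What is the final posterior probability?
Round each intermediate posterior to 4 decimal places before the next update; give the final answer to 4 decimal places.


Sequential Bayesian updating:

Initial prior: P(H) = 0.5571

Update 1:
  P(E) = 0.8643 × 0.5571 + 0.2071 × 0.4429 = 0.48150153 + 0.09172459 = 0.57322612
  P(H|E) = 0.48150153 / 0.57322612 = 0.8400

Update 2:
  P(E) = 0.8643 × 0.8400 + 0.2071 × 0.1600 = 0.72601200 + 0.03313600 = 0.75914800
  P(H|E) = 0.72601200 / 0.75914800 = 0.9564

Final posterior: 0.9564


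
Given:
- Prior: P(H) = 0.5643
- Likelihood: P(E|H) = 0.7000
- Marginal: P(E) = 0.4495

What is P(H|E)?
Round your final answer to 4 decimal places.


Using Bayes' theorem:

P(H|E) = P(E|H) × P(H) / P(E)
       = 0.7000 × 0.5643 / 0.4495
       = 0.39501000 / 0.4495
       = 0.8788

The evidence strengthens our belief in H.
Prior: 0.5643 → Posterior: 0.8788


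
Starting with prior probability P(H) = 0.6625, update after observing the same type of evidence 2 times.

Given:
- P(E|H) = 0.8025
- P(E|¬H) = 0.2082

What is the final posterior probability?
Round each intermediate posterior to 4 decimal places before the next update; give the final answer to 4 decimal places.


Sequential Bayesian updating:

Initial prior: P(H) = 0.6625

Update 1:
  P(E) = 0.8025 × 0.6625 + 0.2082 × 0.3375 = 0.53165625 + 0.07026750 = 0.60192375
  P(H|E) = 0.53165625 / 0.60192375 = 0.8833

Update 2:
  P(E) = 0.8025 × 0.8833 + 0.2082 × 0.1167 = 0.70884825 + 0.02429694 = 0.73314519
  P(H|E) = 0.70884825 / 0.73314519 = 0.9669

Final posterior: 0.9669


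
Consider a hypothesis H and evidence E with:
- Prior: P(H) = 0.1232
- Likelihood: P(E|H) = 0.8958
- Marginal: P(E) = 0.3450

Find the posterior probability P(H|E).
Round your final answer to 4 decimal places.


Using Bayes' theorem:

P(H|E) = P(E|H) × P(H) / P(E)
       = 0.8958 × 0.1232 / 0.3450
       = 0.11036256 / 0.3450
       = 0.3199

The evidence strengthens our belief in H.
Prior: 0.1232 → Posterior: 0.3199


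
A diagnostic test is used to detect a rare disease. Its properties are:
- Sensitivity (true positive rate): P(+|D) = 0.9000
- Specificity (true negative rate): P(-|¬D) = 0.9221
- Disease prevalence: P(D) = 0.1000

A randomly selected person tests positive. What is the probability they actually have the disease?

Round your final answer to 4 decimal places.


Let D = has disease, + = positive test

Given:
- P(D) = 0.1000 (prevalence)
- P(+|D) = 0.9000 (sensitivity)
- P(-|¬D) = 0.9221 (specificity)
- P(+|¬D) = 0.0779 (false positive rate = 1 - specificity)

Step 1: Find P(+)
P(+) = P(+|D)P(D) + P(+|¬D)P(¬D)
     = 0.9000 × 0.1000 + 0.0779 × 0.9000
     = 0.09000000 + 0.07011000
     = 0.16011000

Step 2: Apply Bayes' theorem for P(D|+)
P(D|+) = P(+|D)P(D) / P(+)
       = 0.09000000 / 0.16011000
       = 0.5621


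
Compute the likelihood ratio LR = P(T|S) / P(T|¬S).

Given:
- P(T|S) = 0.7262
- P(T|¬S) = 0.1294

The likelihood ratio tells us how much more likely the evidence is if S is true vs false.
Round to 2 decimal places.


Likelihood Ratio (LR) = P(T|S) / P(T|¬S)

LR = 0.7262 / 0.1294
   = 5.61

The evidence is 5.61 times more likely if S is true than if S is false.
Because LR exceeds 1, T is evidence for S.


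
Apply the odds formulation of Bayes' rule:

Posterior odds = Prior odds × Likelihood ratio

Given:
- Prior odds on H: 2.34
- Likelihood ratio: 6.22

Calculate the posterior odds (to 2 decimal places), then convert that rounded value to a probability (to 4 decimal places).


Step 1: Calculate posterior odds
Posterior odds = Prior odds × LR
               = 2.34 × 6.22
               = 14.55

Step 2: Convert to probability
P(H|E) = Posterior odds / (1 + Posterior odds)
       = 14.55 / (1 + 14.55)
       = 14.55 / 15.55
       = 0.9357

The evidence increased P(H) from 0.7006 to 0.9357.


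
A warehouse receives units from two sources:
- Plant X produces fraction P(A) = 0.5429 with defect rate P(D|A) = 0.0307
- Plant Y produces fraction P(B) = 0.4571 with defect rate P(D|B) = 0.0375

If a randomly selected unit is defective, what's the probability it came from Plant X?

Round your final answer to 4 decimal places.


Let A = from Plant X, D = defective

Given:
- P(A) = 0.5429, P(B) = 0.4571
- P(D|A) = 0.0307, P(D|B) = 0.0375

Step 1: Find P(D)
P(D) = P(D|A)P(A) + P(D|B)P(B)
     = 0.0307 × 0.5429 + 0.0375 × 0.4571
     = 0.01666703 + 0.01714125
     = 0.03380828

Step 2: Apply Bayes' theorem
P(A|D) = P(D|A)P(A) / P(D)
       = 0.01666703 / 0.03380828
       = 0.4930


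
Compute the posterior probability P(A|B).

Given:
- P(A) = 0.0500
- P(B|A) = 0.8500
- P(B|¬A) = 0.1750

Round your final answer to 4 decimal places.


Bayes' theorem: P(A|B) = P(B|A) × P(A) / P(B)

Step 1: Calculate P(B) using law of total probability
P(B) = P(B|A)P(A) + P(B|¬A)P(¬A)
     = 0.8500 × 0.0500 + 0.1750 × 0.9500
     = 0.04250000 + 0.16625000
     = 0.20875000

Step 2: Apply Bayes' theorem
P(A|B) = P(B|A) × P(A) / P(B)
       = 0.04250000 / 0.20875000
       = 0.2036


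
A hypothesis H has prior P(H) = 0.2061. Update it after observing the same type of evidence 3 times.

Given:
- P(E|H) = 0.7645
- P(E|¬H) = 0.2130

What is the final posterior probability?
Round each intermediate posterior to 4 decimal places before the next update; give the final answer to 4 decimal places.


Sequential Bayesian updating:

Initial prior: P(H) = 0.2061

Update 1:
  P(E) = 0.7645 × 0.2061 + 0.2130 × 0.7939 = 0.15756345 + 0.16910070 = 0.32666415
  P(H|E) = 0.15756345 / 0.32666415 = 0.4823

Update 2:
  P(E) = 0.7645 × 0.4823 + 0.2130 × 0.5177 = 0.36871835 + 0.11027010 = 0.47898845
  P(H|E) = 0.36871835 / 0.47898845 = 0.7698

Update 3:
  P(E) = 0.7645 × 0.7698 + 0.2130 × 0.2302 = 0.58851210 + 0.04903260 = 0.63754470
  P(H|E) = 0.58851210 / 0.63754470 = 0.9231

Final posterior: 0.9231


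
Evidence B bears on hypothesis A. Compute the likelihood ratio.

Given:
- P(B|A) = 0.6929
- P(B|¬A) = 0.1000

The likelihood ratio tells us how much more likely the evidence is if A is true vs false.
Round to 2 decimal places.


Likelihood Ratio (LR) = P(B|A) / P(B|¬A)

LR = 0.6929 / 0.1000
   = 6.93

The evidence is 6.93 times more likely if A is true than if A is false.
LR > 1, so observing B raises the odds in favor of A.


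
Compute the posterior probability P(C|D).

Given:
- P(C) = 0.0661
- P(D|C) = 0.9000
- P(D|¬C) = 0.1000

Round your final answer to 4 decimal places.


Bayes' theorem: P(C|D) = P(D|C) × P(C) / P(D)

Step 1: Calculate P(D) using law of total probability
P(D) = P(D|C)P(C) + P(D|¬C)P(¬C)
     = 0.9000 × 0.0661 + 0.1000 × 0.9339
     = 0.05949000 + 0.09339000
     = 0.15288000

Step 2: Apply Bayes' theorem
P(C|D) = P(D|C) × P(C) / P(D)
       = 0.05949000 / 0.15288000
       = 0.3891


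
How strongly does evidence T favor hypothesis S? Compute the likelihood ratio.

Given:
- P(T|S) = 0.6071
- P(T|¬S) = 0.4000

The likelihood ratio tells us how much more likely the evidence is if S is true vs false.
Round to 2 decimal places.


Likelihood Ratio (LR) = P(T|S) / P(T|¬S)

LR = 0.6071 / 0.4000
   = 1.52

The evidence is 1.52 times more likely if S is true than if S is false.
LR > 1, so observing T raises the odds in favor of S.


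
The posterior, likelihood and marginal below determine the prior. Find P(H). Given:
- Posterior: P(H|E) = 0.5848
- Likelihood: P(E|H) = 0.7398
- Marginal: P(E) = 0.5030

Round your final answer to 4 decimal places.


From Bayes' theorem: P(H|E) = P(E|H) × P(H) / P(E)

Rearranging for P(H):
P(H) = P(H|E) × P(E) / P(E|H)
     = 0.5848 × 0.5030 / 0.7398
     = 0.29415440 / 0.7398
     = 0.3976


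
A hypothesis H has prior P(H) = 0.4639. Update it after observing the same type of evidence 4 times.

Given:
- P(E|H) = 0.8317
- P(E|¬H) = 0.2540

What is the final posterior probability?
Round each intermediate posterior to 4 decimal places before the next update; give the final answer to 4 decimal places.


Sequential Bayesian updating:

Initial prior: P(H) = 0.4639

Update 1:
  P(E) = 0.8317 × 0.4639 + 0.2540 × 0.5361 = 0.38582563 + 0.13616940 = 0.52199503
  P(H|E) = 0.38582563 / 0.52199503 = 0.7391

Update 2:
  P(E) = 0.8317 × 0.7391 + 0.2540 × 0.2609 = 0.61470947 + 0.06626860 = 0.68097807
  P(H|E) = 0.61470947 / 0.68097807 = 0.9027

Update 3:
  P(E) = 0.8317 × 0.9027 + 0.2540 × 0.0973 = 0.75077559 + 0.02471420 = 0.77548979
  P(H|E) = 0.75077559 / 0.77548979 = 0.9681

Update 4:
  P(E) = 0.8317 × 0.9681 + 0.2540 × 0.0319 = 0.80516877 + 0.00810260 = 0.81327137
  P(H|E) = 0.80516877 / 0.81327137 = 0.9900

Final posterior: 0.9900


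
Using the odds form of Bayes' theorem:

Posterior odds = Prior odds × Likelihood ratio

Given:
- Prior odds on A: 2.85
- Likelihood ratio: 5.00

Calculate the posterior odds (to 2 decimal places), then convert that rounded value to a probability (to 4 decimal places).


Step 1: Calculate posterior odds
Posterior odds = Prior odds × LR
               = 2.85 × 5.00
               = 14.25

Step 2: Convert to probability
P(A|E) = Posterior odds / (1 + Posterior odds)
       = 14.25 / (1 + 14.25)
       = 14.25 / 15.25
       = 0.9344

The evidence increased P(A) from 0.7403 to 0.9344.


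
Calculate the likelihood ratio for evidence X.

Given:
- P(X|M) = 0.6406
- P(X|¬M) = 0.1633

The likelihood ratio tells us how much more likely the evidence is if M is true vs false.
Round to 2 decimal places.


Likelihood Ratio (LR) = P(X|M) / P(X|¬M)

LR = 0.6406 / 0.1633
   = 3.92

The evidence is 3.92 times more likely if M is true than if M is false.
LR > 1, so observing X raises the odds in favor of M.


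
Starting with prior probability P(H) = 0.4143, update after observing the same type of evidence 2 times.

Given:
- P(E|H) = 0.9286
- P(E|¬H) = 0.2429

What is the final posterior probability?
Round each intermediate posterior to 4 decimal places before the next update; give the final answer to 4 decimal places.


Sequential Bayesian updating:

Initial prior: P(H) = 0.4143

Update 1:
  P(E) = 0.9286 × 0.4143 + 0.2429 × 0.5857 = 0.38471898 + 0.14226653 = 0.52698551
  P(H|E) = 0.38471898 / 0.52698551 = 0.7300

Update 2:
  P(E) = 0.9286 × 0.7300 + 0.2429 × 0.2700 = 0.67787800 + 0.06558300 = 0.74346100
  P(H|E) = 0.67787800 / 0.74346100 = 0.9118

Final posterior: 0.9118


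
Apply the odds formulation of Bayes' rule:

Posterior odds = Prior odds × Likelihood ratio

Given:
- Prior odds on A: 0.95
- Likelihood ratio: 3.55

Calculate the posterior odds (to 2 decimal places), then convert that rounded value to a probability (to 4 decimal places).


Step 1: Calculate posterior odds
Posterior odds = Prior odds × LR
               = 0.95 × 3.55
               = 3.37

Step 2: Convert to probability
P(A|E) = Posterior odds / (1 + Posterior odds)
       = 3.37 / (1 + 3.37)
       = 3.37 / 4.37
       = 0.7712

The evidence increased P(A) from 0.4872 to 0.7712.


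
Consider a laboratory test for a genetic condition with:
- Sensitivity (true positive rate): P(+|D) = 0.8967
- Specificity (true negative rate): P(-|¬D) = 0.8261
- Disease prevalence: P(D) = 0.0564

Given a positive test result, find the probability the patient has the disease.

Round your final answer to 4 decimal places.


Let D = has disease, + = positive test

Given:
- P(D) = 0.0564 (prevalence)
- P(+|D) = 0.8967 (sensitivity)
- P(-|¬D) = 0.8261 (specificity)
- P(+|¬D) = 0.1739 (false positive rate = 1 - specificity)

Step 1: Find P(+)
P(+) = P(+|D)P(D) + P(+|¬D)P(¬D)
     = 0.8967 × 0.0564 + 0.1739 × 0.9436
     = 0.05057388 + 0.16409204
     = 0.21466592

Step 2: Apply Bayes' theorem for P(D|+)
P(D|+) = P(+|D)P(D) / P(+)
       = 0.05057388 / 0.21466592
       = 0.2356


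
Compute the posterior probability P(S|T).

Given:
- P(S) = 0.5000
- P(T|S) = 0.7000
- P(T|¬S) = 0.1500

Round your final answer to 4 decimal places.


Bayes' theorem: P(S|T) = P(T|S) × P(S) / P(T)

Step 1: Calculate P(T) using law of total probability
P(T) = P(T|S)P(S) + P(T|¬S)P(¬S)
     = 0.7000 × 0.5000 + 0.1500 × 0.5000
     = 0.35000000 + 0.07500000
     = 0.42500000

Step 2: Apply Bayes' theorem
P(S|T) = P(T|S) × P(S) / P(T)
       = 0.35000000 / 0.42500000
       = 0.8235


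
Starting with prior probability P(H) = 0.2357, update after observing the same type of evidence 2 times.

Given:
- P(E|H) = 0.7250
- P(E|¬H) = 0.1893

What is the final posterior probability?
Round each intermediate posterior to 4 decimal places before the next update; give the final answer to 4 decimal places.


Sequential Bayesian updating:

Initial prior: P(H) = 0.2357

Update 1:
  P(E) = 0.7250 × 0.2357 + 0.1893 × 0.7643 = 0.17088250 + 0.14468199 = 0.31556449
  P(H|E) = 0.17088250 / 0.31556449 = 0.5415

Update 2:
  P(E) = 0.7250 × 0.5415 + 0.1893 × 0.4585 = 0.39258750 + 0.08679405 = 0.47938155
  P(H|E) = 0.39258750 / 0.47938155 = 0.8189

Final posterior: 0.8189


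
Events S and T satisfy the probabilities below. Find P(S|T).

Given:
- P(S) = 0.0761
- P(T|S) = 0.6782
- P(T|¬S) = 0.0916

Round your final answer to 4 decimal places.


Bayes' theorem: P(S|T) = P(T|S) × P(S) / P(T)

Step 1: Calculate P(T) using law of total probability
P(T) = P(T|S)P(S) + P(T|¬S)P(¬S)
     = 0.6782 × 0.0761 + 0.0916 × 0.9239
     = 0.05161102 + 0.08462924
     = 0.13624026

Step 2: Apply Bayes' theorem
P(S|T) = P(T|S) × P(S) / P(T)
       = 0.05161102 / 0.13624026
       = 0.3788


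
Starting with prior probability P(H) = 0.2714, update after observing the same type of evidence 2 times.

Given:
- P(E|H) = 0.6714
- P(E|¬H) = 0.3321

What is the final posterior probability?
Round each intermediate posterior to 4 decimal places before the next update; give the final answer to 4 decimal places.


Sequential Bayesian updating:

Initial prior: P(H) = 0.2714

Update 1:
  P(E) = 0.6714 × 0.2714 + 0.3321 × 0.7286 = 0.18221796 + 0.24196806 = 0.42418602
  P(H|E) = 0.18221796 / 0.42418602 = 0.4296

Update 2:
  P(E) = 0.6714 × 0.4296 + 0.3321 × 0.5704 = 0.28843344 + 0.18942984 = 0.47786328
  P(H|E) = 0.28843344 / 0.47786328 = 0.6036

Final posterior: 0.6036


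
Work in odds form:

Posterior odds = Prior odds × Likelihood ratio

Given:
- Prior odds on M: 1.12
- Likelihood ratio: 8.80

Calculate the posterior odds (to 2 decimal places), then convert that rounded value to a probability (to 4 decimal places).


Step 1: Calculate posterior odds
Posterior odds = Prior odds × LR
               = 1.12 × 8.80
               = 9.86

Step 2: Convert to probability
P(M|E) = Posterior odds / (1 + Posterior odds)
       = 9.86 / (1 + 9.86)
       = 9.86 / 10.86
       = 0.9079

The evidence increased P(M) from 0.5283 to 0.9079.


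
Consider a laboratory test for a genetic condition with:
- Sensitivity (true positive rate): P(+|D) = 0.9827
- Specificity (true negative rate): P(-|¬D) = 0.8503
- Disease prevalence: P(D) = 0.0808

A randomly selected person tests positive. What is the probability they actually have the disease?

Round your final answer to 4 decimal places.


Let D = has disease, + = positive test

Given:
- P(D) = 0.0808 (prevalence)
- P(+|D) = 0.9827 (sensitivity)
- P(-|¬D) = 0.8503 (specificity)
- P(+|¬D) = 0.1497 (false positive rate = 1 - specificity)

Step 1: Find P(+)
P(+) = P(+|D)P(D) + P(+|¬D)P(¬D)
     = 0.9827 × 0.0808 + 0.1497 × 0.9192
     = 0.07940216 + 0.13760424
     = 0.21700640

Step 2: Apply Bayes' theorem for P(D|+)
P(D|+) = P(+|D)P(D) / P(+)
       = 0.07940216 / 0.21700640
       = 0.3659


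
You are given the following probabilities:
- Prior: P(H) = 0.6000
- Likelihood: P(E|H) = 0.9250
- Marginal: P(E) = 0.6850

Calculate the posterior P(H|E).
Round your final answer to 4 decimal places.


Using Bayes' theorem:

P(H|E) = P(E|H) × P(H) / P(E)
       = 0.9250 × 0.6000 / 0.6850
       = 0.55500000 / 0.6850
       = 0.8102

The evidence strengthens our belief in H.
Prior: 0.6000 → Posterior: 0.8102


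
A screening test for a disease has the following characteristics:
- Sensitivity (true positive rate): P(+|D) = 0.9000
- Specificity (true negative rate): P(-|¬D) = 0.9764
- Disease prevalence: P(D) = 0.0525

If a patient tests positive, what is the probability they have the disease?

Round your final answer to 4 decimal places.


Let D = has disease, + = positive test

Given:
- P(D) = 0.0525 (prevalence)
- P(+|D) = 0.9000 (sensitivity)
- P(-|¬D) = 0.9764 (specificity)
- P(+|¬D) = 0.0236 (false positive rate = 1 - specificity)

Step 1: Find P(+)
P(+) = P(+|D)P(D) + P(+|¬D)P(¬D)
     = 0.9000 × 0.0525 + 0.0236 × 0.9475
     = 0.04725000 + 0.02236100
     = 0.06961100

Step 2: Apply Bayes' theorem for P(D|+)
P(D|+) = P(+|D)P(D) / P(+)
       = 0.04725000 / 0.06961100
       = 0.6788


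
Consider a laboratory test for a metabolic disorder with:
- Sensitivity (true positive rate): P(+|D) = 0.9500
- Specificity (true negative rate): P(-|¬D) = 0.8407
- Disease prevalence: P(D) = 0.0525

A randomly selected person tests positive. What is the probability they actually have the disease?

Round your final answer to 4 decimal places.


Let D = has disease, + = positive test

Given:
- P(D) = 0.0525 (prevalence)
- P(+|D) = 0.9500 (sensitivity)
- P(-|¬D) = 0.8407 (specificity)
- P(+|¬D) = 0.1593 (false positive rate = 1 - specificity)

Step 1: Find P(+)
P(+) = P(+|D)P(D) + P(+|¬D)P(¬D)
     = 0.9500 × 0.0525 + 0.1593 × 0.9475
     = 0.04987500 + 0.15093675
     = 0.20081175

Step 2: Apply Bayes' theorem for P(D|+)
P(D|+) = P(+|D)P(D) / P(+)
       = 0.04987500 / 0.20081175
       = 0.2484


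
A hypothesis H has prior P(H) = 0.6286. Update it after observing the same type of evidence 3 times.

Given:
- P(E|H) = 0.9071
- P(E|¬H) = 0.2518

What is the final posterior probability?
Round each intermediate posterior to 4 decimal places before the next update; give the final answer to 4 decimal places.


Sequential Bayesian updating:

Initial prior: P(H) = 0.6286

Update 1:
  P(E) = 0.9071 × 0.6286 + 0.2518 × 0.3714 = 0.57020306 + 0.09351852 = 0.66372158
  P(H|E) = 0.57020306 / 0.66372158 = 0.8591

Update 2:
  P(E) = 0.9071 × 0.8591 + 0.2518 × 0.1409 = 0.77928961 + 0.03547862 = 0.81476823
  P(H|E) = 0.77928961 / 0.81476823 = 0.9565

Update 3:
  P(E) = 0.9071 × 0.9565 + 0.2518 × 0.0435 = 0.86764115 + 0.01095330 = 0.87859445
  P(H|E) = 0.86764115 / 0.87859445 = 0.9875

Final posterior: 0.9875


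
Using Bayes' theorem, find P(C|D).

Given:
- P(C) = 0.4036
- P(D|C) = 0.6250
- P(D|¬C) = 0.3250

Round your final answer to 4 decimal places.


Bayes' theorem: P(C|D) = P(D|C) × P(C) / P(D)

Step 1: Calculate P(D) using law of total probability
P(D) = P(D|C)P(C) + P(D|¬C)P(¬C)
     = 0.6250 × 0.4036 + 0.3250 × 0.5964
     = 0.25225000 + 0.19383000
     = 0.44608000

Step 2: Apply Bayes' theorem
P(C|D) = P(D|C) × P(C) / P(D)
       = 0.25225000 / 0.44608000
       = 0.5655


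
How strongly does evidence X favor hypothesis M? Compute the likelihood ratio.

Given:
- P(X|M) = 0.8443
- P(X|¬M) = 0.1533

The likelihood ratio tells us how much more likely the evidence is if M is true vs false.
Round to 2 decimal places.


Likelihood Ratio (LR) = P(X|M) / P(X|¬M)

LR = 0.8443 / 0.1533
   = 5.51

The evidence is 5.51 times more likely if M is true than if M is false.
LR > 1, so observing X raises the odds in favor of M.


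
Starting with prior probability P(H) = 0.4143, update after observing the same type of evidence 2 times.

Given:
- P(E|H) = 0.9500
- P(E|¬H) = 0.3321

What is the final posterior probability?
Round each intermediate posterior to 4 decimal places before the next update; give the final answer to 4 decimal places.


Sequential Bayesian updating:

Initial prior: P(H) = 0.4143

Update 1:
  P(E) = 0.9500 × 0.4143 + 0.3321 × 0.5857 = 0.39358500 + 0.19451097 = 0.58809597
  P(H|E) = 0.39358500 / 0.58809597 = 0.6693

Update 2:
  P(E) = 0.9500 × 0.6693 + 0.3321 × 0.3307 = 0.63583500 + 0.10982547 = 0.74566047
  P(H|E) = 0.63583500 / 0.74566047 = 0.8527

Final posterior: 0.8527


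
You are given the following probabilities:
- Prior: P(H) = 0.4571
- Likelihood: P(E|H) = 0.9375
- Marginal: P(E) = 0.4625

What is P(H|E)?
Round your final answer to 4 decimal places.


Using Bayes' theorem:

P(H|E) = P(E|H) × P(H) / P(E)
       = 0.9375 × 0.4571 / 0.4625
       = 0.42853125 / 0.4625
       = 0.9266

The evidence strengthens our belief in H.
Prior: 0.4571 → Posterior: 0.9266


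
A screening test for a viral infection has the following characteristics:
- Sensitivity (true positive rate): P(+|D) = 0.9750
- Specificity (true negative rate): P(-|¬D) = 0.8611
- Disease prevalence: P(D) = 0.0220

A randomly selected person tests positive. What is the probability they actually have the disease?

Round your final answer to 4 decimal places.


Let D = has disease, + = positive test

Given:
- P(D) = 0.0220 (prevalence)
- P(+|D) = 0.9750 (sensitivity)
- P(-|¬D) = 0.8611 (specificity)
- P(+|¬D) = 0.1389 (false positive rate = 1 - specificity)

Step 1: Find P(+)
P(+) = P(+|D)P(D) + P(+|¬D)P(¬D)
     = 0.9750 × 0.0220 + 0.1389 × 0.9780
     = 0.02145000 + 0.13584420
     = 0.15729420

Step 2: Apply Bayes' theorem for P(D|+)
P(D|+) = P(+|D)P(D) / P(+)
       = 0.02145000 / 0.15729420
       = 0.1364


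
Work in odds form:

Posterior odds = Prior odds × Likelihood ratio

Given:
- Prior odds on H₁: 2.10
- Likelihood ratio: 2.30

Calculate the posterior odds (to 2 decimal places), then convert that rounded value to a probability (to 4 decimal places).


Step 1: Calculate posterior odds
Posterior odds = Prior odds × LR
               = 2.10 × 2.30
               = 4.83

Step 2: Convert to probability
P(H₁|E) = Posterior odds / (1 + Posterior odds)
       = 4.83 / (1 + 4.83)
       = 4.83 / 5.83
       = 0.8285

The evidence increased P(H₁) from 0.6774 to 0.8285.


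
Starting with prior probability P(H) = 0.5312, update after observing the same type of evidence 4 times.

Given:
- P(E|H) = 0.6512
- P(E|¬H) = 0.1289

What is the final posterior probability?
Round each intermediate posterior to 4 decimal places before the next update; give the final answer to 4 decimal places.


Sequential Bayesian updating:

Initial prior: P(H) = 0.5312

Update 1:
  P(E) = 0.6512 × 0.5312 + 0.1289 × 0.4688 = 0.34591744 + 0.06042832 = 0.40634576
  P(H|E) = 0.34591744 / 0.40634576 = 0.8513

Update 2:
  P(E) = 0.6512 × 0.8513 + 0.1289 × 0.1487 = 0.55436656 + 0.01916743 = 0.57353399
  P(H|E) = 0.55436656 / 0.57353399 = 0.9666

Update 3:
  P(E) = 0.6512 × 0.9666 + 0.1289 × 0.0334 = 0.62944992 + 0.00430526 = 0.63375518
  P(H|E) = 0.62944992 / 0.63375518 = 0.9932

Update 4:
  P(E) = 0.6512 × 0.9932 + 0.1289 × 0.0068 = 0.64677184 + 0.00087652 = 0.64764836
  P(H|E) = 0.64677184 / 0.64764836 = 0.9986

Final posterior: 0.9986


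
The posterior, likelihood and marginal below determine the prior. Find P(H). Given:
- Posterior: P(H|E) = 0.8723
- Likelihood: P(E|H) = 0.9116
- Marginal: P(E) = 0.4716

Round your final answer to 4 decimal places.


From Bayes' theorem: P(H|E) = P(E|H) × P(H) / P(E)

Rearranging for P(H):
P(H) = P(H|E) × P(E) / P(E|H)
     = 0.8723 × 0.4716 / 0.9116
     = 0.41137668 / 0.9116
     = 0.4513


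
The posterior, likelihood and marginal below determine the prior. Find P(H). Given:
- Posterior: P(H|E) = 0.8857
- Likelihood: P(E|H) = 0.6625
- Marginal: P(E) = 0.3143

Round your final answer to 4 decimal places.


From Bayes' theorem: P(H|E) = P(E|H) × P(H) / P(E)

Rearranging for P(H):
P(H) = P(H|E) × P(E) / P(E|H)
     = 0.8857 × 0.3143 / 0.6625
     = 0.27837551 / 0.6625
     = 0.4202


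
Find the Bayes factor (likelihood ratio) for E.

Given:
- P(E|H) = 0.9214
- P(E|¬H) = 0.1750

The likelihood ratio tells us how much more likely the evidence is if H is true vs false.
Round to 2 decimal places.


Likelihood Ratio (LR) = P(E|H) / P(E|¬H)

LR = 0.9214 / 0.1750
   = 5.27

The evidence is 5.27 times more likely if H is true than if H is false.
Since LR > 1, the evidence supports H over ¬H.


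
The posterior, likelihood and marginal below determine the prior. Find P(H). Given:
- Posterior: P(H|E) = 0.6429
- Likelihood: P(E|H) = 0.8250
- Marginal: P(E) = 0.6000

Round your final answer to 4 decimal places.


From Bayes' theorem: P(H|E) = P(E|H) × P(H) / P(E)

Rearranging for P(H):
P(H) = P(H|E) × P(E) / P(E|H)
     = 0.6429 × 0.6000 / 0.8250
     = 0.38574000 / 0.8250
     = 0.4676


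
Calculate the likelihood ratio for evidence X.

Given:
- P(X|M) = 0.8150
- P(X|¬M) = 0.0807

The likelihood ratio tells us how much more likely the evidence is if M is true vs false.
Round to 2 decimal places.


Likelihood Ratio (LR) = P(X|M) / P(X|¬M)

LR = 0.8150 / 0.0807
   = 10.10

The evidence is 10.10 times more likely if M is true than if M is false.
Because LR exceeds 1, X is evidence for M.


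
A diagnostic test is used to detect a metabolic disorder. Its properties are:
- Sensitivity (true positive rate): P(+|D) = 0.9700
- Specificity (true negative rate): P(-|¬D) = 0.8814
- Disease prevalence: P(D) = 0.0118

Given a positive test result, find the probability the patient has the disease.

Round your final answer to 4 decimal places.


Let D = has disease, + = positive test

Given:
- P(D) = 0.0118 (prevalence)
- P(+|D) = 0.9700 (sensitivity)
- P(-|¬D) = 0.8814 (specificity)
- P(+|¬D) = 0.1186 (false positive rate = 1 - specificity)

Step 1: Find P(+)
P(+) = P(+|D)P(D) + P(+|¬D)P(¬D)
     = 0.9700 × 0.0118 + 0.1186 × 0.9882
     = 0.01144600 + 0.11720052
     = 0.12864652

Step 2: Apply Bayes' theorem for P(D|+)
P(D|+) = P(+|D)P(D) / P(+)
       = 0.01144600 / 0.12864652
       = 0.0890


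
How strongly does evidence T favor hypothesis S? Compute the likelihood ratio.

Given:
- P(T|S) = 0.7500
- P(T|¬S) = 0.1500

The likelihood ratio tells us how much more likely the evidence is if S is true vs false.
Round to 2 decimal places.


Likelihood Ratio (LR) = P(T|S) / P(T|¬S)

LR = 0.7500 / 0.1500
   = 5.00

The evidence is 5.00 times more likely if S is true than if S is false.
Since LR > 1, the evidence supports S over ¬S.


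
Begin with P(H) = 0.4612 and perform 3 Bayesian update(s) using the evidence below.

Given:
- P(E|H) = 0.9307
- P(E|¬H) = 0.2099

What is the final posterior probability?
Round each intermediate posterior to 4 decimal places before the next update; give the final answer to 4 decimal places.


Sequential Bayesian updating:

Initial prior: P(H) = 0.4612

Update 1:
  P(E) = 0.9307 × 0.4612 + 0.2099 × 0.5388 = 0.42923884 + 0.11309412 = 0.54233296
  P(H|E) = 0.42923884 / 0.54233296 = 0.7915

Update 2:
  P(E) = 0.9307 × 0.7915 + 0.2099 × 0.2085 = 0.73664905 + 0.04376415 = 0.78041320
  P(H|E) = 0.73664905 / 0.78041320 = 0.9439

Update 3:
  P(E) = 0.9307 × 0.9439 + 0.2099 × 0.0561 = 0.87848773 + 0.01177539 = 0.89026312
  P(H|E) = 0.87848773 / 0.89026312 = 0.9868

Final posterior: 0.9868


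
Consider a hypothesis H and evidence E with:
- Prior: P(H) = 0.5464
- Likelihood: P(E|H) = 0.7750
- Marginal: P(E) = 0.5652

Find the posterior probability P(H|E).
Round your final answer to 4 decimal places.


Using Bayes' theorem:

P(H|E) = P(E|H) × P(H) / P(E)
       = 0.7750 × 0.5464 / 0.5652
       = 0.42346000 / 0.5652
       = 0.7492

The evidence strengthens our belief in H.
Prior: 0.5464 → Posterior: 0.7492


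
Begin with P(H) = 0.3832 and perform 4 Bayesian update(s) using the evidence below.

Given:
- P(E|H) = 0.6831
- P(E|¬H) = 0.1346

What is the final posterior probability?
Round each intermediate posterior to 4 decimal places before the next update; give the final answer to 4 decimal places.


Sequential Bayesian updating:

Initial prior: P(H) = 0.3832

Update 1:
  P(E) = 0.6831 × 0.3832 + 0.1346 × 0.6168 = 0.26176392 + 0.08302128 = 0.34478520
  P(H|E) = 0.26176392 / 0.34478520 = 0.7592

Update 2:
  P(E) = 0.6831 × 0.7592 + 0.1346 × 0.2408 = 0.51860952 + 0.03241168 = 0.55102120
  P(H|E) = 0.51860952 / 0.55102120 = 0.9412

Update 3:
  P(E) = 0.6831 × 0.9412 + 0.1346 × 0.0588 = 0.64293372 + 0.00791448 = 0.65084820
  P(H|E) = 0.64293372 / 0.65084820 = 0.9878

Update 4:
  P(E) = 0.6831 × 0.9878 + 0.1346 × 0.0122 = 0.67476618 + 0.00164212 = 0.67640830
  P(H|E) = 0.67476618 / 0.67640830 = 0.9976

Final posterior: 0.9976
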